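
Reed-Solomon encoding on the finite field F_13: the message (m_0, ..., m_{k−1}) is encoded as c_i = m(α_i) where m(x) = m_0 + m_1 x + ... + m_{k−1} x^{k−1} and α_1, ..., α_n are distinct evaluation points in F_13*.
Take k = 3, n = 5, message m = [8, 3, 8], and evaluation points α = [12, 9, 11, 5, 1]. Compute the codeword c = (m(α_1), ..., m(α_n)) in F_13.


c = [0, 7, 8, 2, 6]

Message polynomial: m(x) = 8 + 3·x + 8·x^2 (mod 13).
For each evaluation point α_i, compute m(α_i) mod 13:
  α_1 = 12: Horner steps 8 → 8 → 0, so m(12) = 0.
  α_2 = 9: Horner steps 8 → 10 → 7, so m(9) = 7.
  α_3 = 11: Horner steps 8 → 0 → 8, so m(11) = 8.
  α_4 = 5: Horner steps 8 → 4 → 2, so m(5) = 2.
  α_5 = 1: Horner steps 8 → 11 → 6, so m(1) = 6.
Codeword c = [0, 7, 8, 2, 6] ∈ F_13^5.


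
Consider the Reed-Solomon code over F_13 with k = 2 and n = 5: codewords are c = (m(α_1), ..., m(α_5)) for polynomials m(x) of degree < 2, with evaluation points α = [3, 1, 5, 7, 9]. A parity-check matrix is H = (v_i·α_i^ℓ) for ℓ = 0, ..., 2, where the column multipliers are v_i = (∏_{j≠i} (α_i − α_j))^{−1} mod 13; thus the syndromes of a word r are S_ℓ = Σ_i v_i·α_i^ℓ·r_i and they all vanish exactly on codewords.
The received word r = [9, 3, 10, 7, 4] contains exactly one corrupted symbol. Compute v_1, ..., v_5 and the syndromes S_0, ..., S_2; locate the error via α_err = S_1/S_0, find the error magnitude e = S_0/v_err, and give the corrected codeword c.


S = (6, 5, 2), error at position 1, error magnitude e = 9, c = [0, 3, 10, 7, 4].

Step 1: column multipliers v_i = (∏_{j≠i}(α_i − α_j))^{−1} mod 13.
  i = 1 (α = 3): (3−1)(3−5)(3−7)(3−9) = 2·(−2)·(−4)·(−6) = −96 ≡ 8, so v_1 = 8^{−1} = 5 (mod 13).
  i = 2 (α = 1): (1−3)(1−5)(1−7)(1−9) = (−2)·(−4)·(−6)·(−8) = 384 ≡ 7, so v_2 = 7^{−1} = 2 (mod 13).
  i = 3 (α = 5): (5−3)(5−1)(5−7)(5−9) = 2·4·(−2)·(−4) = 64 ≡ 12, so v_3 = 12^{−1} = 12 (mod 13).
  i = 4 (α = 7): (7−3)(7−1)(7−5)(7−9) = 4·6·2·(−2) = −96 ≡ 8, so v_4 = 8^{−1} = 5 (mod 13).
  i = 5 (α = 9): (9−3)(9−1)(9−5)(9−7) = 6·8·4·2 = 384 ≡ 7, so v_5 = 7^{−1} = 2 (mod 13).
  v = [5, 2, 12, 5, 2].
Step 2: syndromes of r = [9, 3, 10, 7, 4] (all sums mod 13).
  S_0 = Σ v_i r_i = 5·9 + 2·3 + 12·10 + 5·7 + 2·4 = 214 ≡ 6.
  S_1 = Σ v_i α_i r_i = 5·3·9 + 2·1·3 + 12·5·10 + 5·7·7 + 2·9·4 = 1058 ≡ 5.
  α_i^2 mod 13 = [9, 1, 12, 10, 3].
  S_2 = Σ v_i α_i^2 r_i = 5·9·9 + 2·1·3 + 12·12·10 + 5·10·7 + 2·3·4 = 2225 ≡ 2.
  S = (6, 5, 2) ≠ 0, so r is not a codeword (an error is present).
Step 3: locate the error. For a single error e at position i, S_ℓ = v_i·e·α_i^ℓ, so α_err = S_1/S_0.
  S_0^{−1} = 6^{−1} = 11 (mod 13), so α_err = 5·11 = 55 ≡ 3 = α_1. Error position i = 1.
  Consistency check: S_2/S_1 = 2·8 = 16 ≡ 3 = α_err ✓ (single-error assumption holds).
Step 4: error magnitude e = S_0/v_1 = S_0·∏_{j≠1}(α_1 − α_j) = 6·8 = 48 ≡ 9 (mod 13).
Step 5: correct position 1: c_1 = r_1 − e = 9 − 9 ≡ 0 (mod 13). Hence c = [0, 3, 10, 7, 4].
  Check: interpolating c through the α_i gives m(x) = 11 + 5·x (degree < 2) with m(α_i) = c_i for every i, so c is indeed a codeword.


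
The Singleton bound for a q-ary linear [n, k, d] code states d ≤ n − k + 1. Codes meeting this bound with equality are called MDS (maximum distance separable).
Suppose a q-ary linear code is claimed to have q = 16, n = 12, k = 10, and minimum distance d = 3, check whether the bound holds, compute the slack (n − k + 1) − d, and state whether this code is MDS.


Singleton RHS = n − k + 1 = 3, slack = 0, bound satisfied, MDS.

Singleton bound: d ≤ n − k + 1.
Here n = 12, k = 10, so n − k + 1 = 3.
Given d = 3, check d ≤ 3: YES.
Slack = (n − k + 1) − d = 0.
The code is MDS (slack = 0).
Description: the claimed parameters are [12, 10, 3]_16; such a code would be MDS (meets Singleton bound).


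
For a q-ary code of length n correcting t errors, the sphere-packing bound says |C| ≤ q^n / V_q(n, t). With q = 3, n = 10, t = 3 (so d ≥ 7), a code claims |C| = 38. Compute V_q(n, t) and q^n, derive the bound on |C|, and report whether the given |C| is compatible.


V_q(n, t) = 1161, q^n = 59049, Hamming bound = 50, |C| = 38 ≤ bound (satisfied).

Step 1: Compute V_q(n, t) = Σ_{j=0}^3 C(n, j) (q−1)^j.
  j = 0: C(10,0)·(2)^0 = 1·1 = 1.
  j = 1: C(10,1)·(2)^1 = 10·2 = 20.
  j = 2: C(10,2)·(2)^2 = 45·4 = 180.
  j = 3: C(10,3)·(2)^3 = 120·8 = 960.
  V_q(n, t) = 1 + 20 + 180 + 960 = 1161.
Step 2: q^n = 3^10 = 59049.
Step 3: Hamming bound ⌊q^n / V_q(n,t)⌋ = ⌊59049/1161⌋ = 50.
Step 4: Compare |C| = 38 to 50: satisfied.
The claimed |C| lies below the Hamming bound.


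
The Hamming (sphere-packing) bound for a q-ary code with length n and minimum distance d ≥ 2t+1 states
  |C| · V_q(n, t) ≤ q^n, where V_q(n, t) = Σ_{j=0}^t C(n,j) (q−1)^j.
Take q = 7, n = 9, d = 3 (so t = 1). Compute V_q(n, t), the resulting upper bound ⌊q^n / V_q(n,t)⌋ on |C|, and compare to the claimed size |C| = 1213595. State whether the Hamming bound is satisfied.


V_q(n, t) = 55, q^n = 40353607, Hamming bound = 733701, |C| = 1213595 > bound (violated).

Step 1: Compute V_q(n, t) = Σ_{j=0}^1 C(n, j) (q−1)^j.
  j = 0: C(9,0)·(6)^0 = 1·1 = 1.
  j = 1: C(9,1)·(6)^1 = 9·6 = 54.
  V_q(n, t) = 1 + 54 = 55.
Step 2: q^n = 7^9 = 40353607.
Step 3: Hamming bound ⌊q^n / V_q(n,t)⌋ = ⌊40353607/55⌋ = 733701.
Step 4: Compare |C| = 1213595 to 733701: violated.
The claimed |C| lies above the Hamming bound, so no 7-ary code of length 9 with d ≥ 3 can have 1213595 codewords.


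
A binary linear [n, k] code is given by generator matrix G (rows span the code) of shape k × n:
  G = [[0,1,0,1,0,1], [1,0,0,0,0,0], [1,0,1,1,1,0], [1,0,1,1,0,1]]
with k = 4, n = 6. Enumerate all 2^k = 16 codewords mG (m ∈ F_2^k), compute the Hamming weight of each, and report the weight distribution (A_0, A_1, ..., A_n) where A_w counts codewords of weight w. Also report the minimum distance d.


Weight distribution: A_0 = 1, A_1 = 1, A_2 = 2, A_3 = 6, A_4 = 5, A_5 = 1. Minimum distance d = 1.

Enumerate all 2^4 = 16 messages m ∈ F_2^4.
For each, compute codeword c = mG in F_2^6, then tally its weight.
  m = 0000 → c = 000000, weight = 0.
  m = 1000 → c = 010101, weight = 3.
  m = 0100 → c = 100000, weight = 1.
  m = 1100 → c = 110101, weight = 4.
  m = 0010 → c = 101110, weight = 4.
  m = 1010 → c = 111011, weight = 5.
  m = 0110 → c = 001110, weight = 3.
  m = 1110 → c = 011011, weight = 4.
  m = 0001 → c = 101101, weight = 4.
  m = 1001 → c = 111000, weight = 3.
  m = 0101 → c = 001101, weight = 3.
  m = 1101 → c = 011000, weight = 2.
  m = 0011 → c = 000011, weight = 2.
  m = 1011 → c = 010110, weight = 3.
  m = 0111 → c = 100011, weight = 3.
  m = 1111 → c = 110110, weight = 4.
Tally weights:
  weight 0: 1 codewords.
  weight 1: 1 codewords.
  weight 2: 2 codewords.
  weight 3: 6 codewords.
  weight 4: 5 codewords.
  weight 5: 1 codewords.
Minimum distance d = smallest w > 0 with A_w > 0 = 1.
Sanity: Σ A_w = 16 = 2^4 = 16 ✓.


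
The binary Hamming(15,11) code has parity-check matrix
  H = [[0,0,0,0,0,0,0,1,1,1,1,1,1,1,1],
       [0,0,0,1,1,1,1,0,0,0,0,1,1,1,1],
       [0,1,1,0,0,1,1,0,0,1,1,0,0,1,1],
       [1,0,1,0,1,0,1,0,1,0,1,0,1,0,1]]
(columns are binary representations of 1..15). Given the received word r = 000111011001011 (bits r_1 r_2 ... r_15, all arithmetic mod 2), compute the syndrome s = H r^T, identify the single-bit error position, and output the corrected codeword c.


s = (1, 0, 1, 1)^T, error position = 11, corrected codeword c = 000111011011011

Compute s = H r^T mod 2 one row at a time:
  s_1 = 1 + 1 + 0 + 0 + 1 + 0 + 1 + 1 = 5 ≡ 1 (mod 2).
  s_2 = 1 + 1 + 1 + 0 + 1 + 0 + 1 + 1 = 6 ≡ 0 (mod 2).
  s_3 = 0 + 0 + 1 + 0 + 0 + 0 + 1 + 1 = 3 ≡ 1 (mod 2).
  s_4 = 0 + 0 + 1 + 0 + 1 + 0 + 0 + 1 = 3 ≡ 1 (mod 2).
s = (1, 0, 1, 1)^T — this equals column 11 of H (binary 1011), so error is at position 11.
Correct: flip bit 11 of r = 000111011001011 to get c = 000111011011011.


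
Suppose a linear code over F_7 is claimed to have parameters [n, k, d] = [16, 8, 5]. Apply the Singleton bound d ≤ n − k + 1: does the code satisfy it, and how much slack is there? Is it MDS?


Singleton RHS = n − k + 1 = 9, slack = 4, bound satisfied, not MDS.

Singleton bound: d ≤ n − k + 1.
Here n = 16, k = 8, so n − k + 1 = 9.
Given d = 5, check d ≤ 9: YES.
Slack = (n − k + 1) − d = 4.
The code is NOT MDS (slack = 4 > 0).
Description: the claimed parameters are [16, 8, 5]_7; such a code would be non-MDS.


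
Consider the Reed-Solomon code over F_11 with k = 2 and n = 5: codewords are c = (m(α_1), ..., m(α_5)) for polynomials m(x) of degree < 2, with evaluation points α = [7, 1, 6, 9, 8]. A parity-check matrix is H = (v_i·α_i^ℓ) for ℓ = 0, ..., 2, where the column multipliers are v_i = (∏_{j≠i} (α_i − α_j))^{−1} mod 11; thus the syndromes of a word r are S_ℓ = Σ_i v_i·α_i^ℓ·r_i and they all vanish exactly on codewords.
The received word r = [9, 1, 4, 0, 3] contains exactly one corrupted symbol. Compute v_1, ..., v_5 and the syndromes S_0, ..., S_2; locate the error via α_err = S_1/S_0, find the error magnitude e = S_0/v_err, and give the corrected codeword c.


S = (9, 4, 3), error at position 4, error magnitude e = 3, c = [9, 1, 4, 8, 3].

Step 1: column multipliers v_i = (∏_{j≠i}(α_i − α_j))^{−1} mod 11.
  i = 1 (α = 7): (7−1)(7−6)(7−9)(7−8) = 6·1·(−2)·(−1) = 12 ≡ 1, so v_1 = 1^{−1} = 1 (mod 11).
  i = 2 (α = 1): (1−7)(1−6)(1−9)(1−8) = (−6)·(−5)·(−8)·(−7) = 1680 ≡ 8, so v_2 = 8^{−1} = 7 (mod 11).
  i = 3 (α = 6): (6−7)(6−1)(6−9)(6−8) = (−1)·5·(−3)·(−2) = −30 ≡ 3, so v_3 = 3^{−1} = 4 (mod 11).
  i = 4 (α = 9): (9−7)(9−1)(9−6)(9−8) = 2·8·3·1 = 48 ≡ 4, so v_4 = 4^{−1} = 3 (mod 11).
  i = 5 (α = 8): (8−7)(8−1)(8−6)(8−9) = 1·7·2·(−1) = −14 ≡ 8, so v_5 = 8^{−1} = 7 (mod 11).
  v = [1, 7, 4, 3, 7].
Step 2: syndromes of r = [9, 1, 4, 0, 3] (all sums mod 11).
  S_0 = Σ v_i r_i = 1·9 + 7·1 + 4·4 + 3·0 + 7·3 = 53 ≡ 9.
  S_1 = Σ v_i α_i r_i = 1·7·9 + 7·1·1 + 4·6·4 + 3·9·0 + 7·8·3 = 334 ≡ 4.
  α_i^2 mod 11 = [5, 1, 3, 4, 9].
  S_2 = Σ v_i α_i^2 r_i = 1·5·9 + 7·1·1 + 4·3·4 + 3·4·0 + 7·9·3 = 289 ≡ 3.
  S = (9, 4, 3) ≠ 0, so r is not a codeword (an error is present).
Step 3: locate the error. For a single error e at position i, S_ℓ = v_i·e·α_i^ℓ, so α_err = S_1/S_0.
  S_0^{−1} = 9^{−1} = 5 (mod 11), so α_err = 4·5 = 20 ≡ 9 = α_4. Error position i = 4.
  Consistency check: S_2/S_1 = 3·3 = 9 ≡ 9 = α_err ✓ (single-error assumption holds).
Step 4: error magnitude e = S_0/v_4 = S_0·∏_{j≠4}(α_4 − α_j) = 9·4 = 36 ≡ 3 (mod 11).
Step 5: correct position 4: c_4 = r_4 − e = 0 − 3 ≡ 8 (mod 11). Hence c = [9, 1, 4, 8, 3].
  Check: interpolating c through the α_i gives m(x) = 7 + 5·x (degree < 2) with m(α_i) = c_i for every i, so c is indeed a codeword.


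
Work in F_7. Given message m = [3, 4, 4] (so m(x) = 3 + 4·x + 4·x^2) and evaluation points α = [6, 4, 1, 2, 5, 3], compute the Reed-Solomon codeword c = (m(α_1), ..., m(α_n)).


c = [3, 6, 4, 6, 4, 2]

Message polynomial: m(x) = 3 + 4·x + 4·x^2 (mod 7).
For each evaluation point α_i, compute m(α_i) mod 7:
  α_1 = 6: Horner steps 4 → 0 → 3, so m(6) = 3.
  α_2 = 4: Horner steps 4 → 6 → 6, so m(4) = 6.
  α_3 = 1: Horner steps 4 → 1 → 4, so m(1) = 4.
  α_4 = 2: Horner steps 4 → 5 → 6, so m(2) = 6.
  α_5 = 5: Horner steps 4 → 3 → 4, so m(5) = 4.
  α_6 = 3: Horner steps 4 → 2 → 2, so m(3) = 2.
Codeword c = [3, 6, 4, 6, 4, 2] ∈ F_7^6.


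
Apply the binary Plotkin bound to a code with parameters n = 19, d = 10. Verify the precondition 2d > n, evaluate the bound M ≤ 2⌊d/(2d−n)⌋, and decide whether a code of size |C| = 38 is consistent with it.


Plotkin bound M ≤ 20; given |C| = 38 > bound (violated).

Check applicability: 2d = 20, n = 19.
2d − n = 1 > 0, so Plotkin applies.
Compute d/(2d−n) = 10/1 ≈ 10.0000.
⌊d/(2d−n)⌋ = 10.
Plotkin bound: M ≤ 2·10 = 20.
Given |C| = 38, check: VIOLATED.
This |C| is above the Plotkin bound, so no binary code with n = 19, d = 10 and 38 codewords exists.


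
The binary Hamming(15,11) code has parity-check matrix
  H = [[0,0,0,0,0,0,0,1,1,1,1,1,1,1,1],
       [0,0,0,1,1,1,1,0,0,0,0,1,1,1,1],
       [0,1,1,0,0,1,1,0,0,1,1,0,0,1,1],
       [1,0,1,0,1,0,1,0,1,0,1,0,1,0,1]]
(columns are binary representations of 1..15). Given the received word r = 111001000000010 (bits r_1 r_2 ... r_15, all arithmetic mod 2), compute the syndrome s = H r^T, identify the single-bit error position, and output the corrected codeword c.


s = (1, 0, 0, 0)^T, error position = 8, corrected codeword c = 111001010000010

Compute s = H r^T mod 2 one row at a time:
  s_1 = 0 + 0 + 0 + 0 + 0 + 0 + 1 + 0 = 1 ≡ 1 (mod 2).
  s_2 = 0 + 0 + 1 + 0 + 0 + 0 + 1 + 0 = 2 ≡ 0 (mod 2).
  s_3 = 1 + 1 + 1 + 0 + 0 + 0 + 1 + 0 = 4 ≡ 0 (mod 2).
  s_4 = 1 + 1 + 0 + 0 + 0 + 0 + 0 + 0 = 2 ≡ 0 (mod 2).
s = (1, 0, 0, 0)^T — this equals column 8 of H (binary 1000), so error is at position 8.
Correct: flip bit 8 of r = 111001000000010 to get c = 111001010000010.


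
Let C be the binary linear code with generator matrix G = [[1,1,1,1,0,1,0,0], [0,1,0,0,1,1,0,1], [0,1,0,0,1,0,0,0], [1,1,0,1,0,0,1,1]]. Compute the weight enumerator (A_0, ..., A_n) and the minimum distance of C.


Weight distribution: A_0 = 1, A_2 = 3, A_4 = 3, A_5 = 8, A_6 = 1. Minimum distance d = 2.

Enumerate all 2^4 = 16 messages m ∈ F_2^4.
For each, compute codeword c = mG in F_2^8, then tally its weight.
  m = 0000 → c = 00000000, weight = 0.
  m = 1000 → c = 11110100, weight = 5.
  m = 0100 → c = 01001101, weight = 4.
  m = 1100 → c = 10111001, weight = 5.
  m = 0010 → c = 01001000, weight = 2.
  m = 1010 → c = 10111100, weight = 5.
  m = 0110 → c = 00000101, weight = 2.
  m = 1110 → c = 11110001, weight = 5.
  m = 0001 → c = 11010011, weight = 5.
  m = 1001 → c = 00100111, weight = 4.
  m = 0101 → c = 10011110, weight = 5.
  m = 1101 → c = 01101010, weight = 4.
  m = 0011 → c = 10011011, weight = 5.
  m = 1011 → c = 01101111, weight = 6.
  m = 0111 → c = 11010110, weight = 5.
  m = 1111 → c = 00100010, weight = 2.
Tally weights:
  weight 0: 1 codewords.
  weight 2: 3 codewords.
  weight 4: 3 codewords.
  weight 5: 8 codewords.
  weight 6: 1 codewords.
Minimum distance d = smallest w > 0 with A_w > 0 = 2.
Sanity: Σ A_w = 16 = 2^4 = 16 ✓.


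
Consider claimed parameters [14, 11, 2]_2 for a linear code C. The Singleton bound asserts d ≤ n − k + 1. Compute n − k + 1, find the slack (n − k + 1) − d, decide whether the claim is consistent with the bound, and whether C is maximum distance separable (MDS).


Singleton RHS = n − k + 1 = 4, slack = 2, bound satisfied, not MDS.

Singleton bound: d ≤ n − k + 1.
Here n = 14, k = 11, so n − k + 1 = 4.
Given d = 2, check d ≤ 4: YES.
Slack = (n − k + 1) − d = 2.
The code is NOT MDS (slack = 2 > 0).
Description: the claimed parameters are [14, 11, 2]_2; such a code would be non-MDS.


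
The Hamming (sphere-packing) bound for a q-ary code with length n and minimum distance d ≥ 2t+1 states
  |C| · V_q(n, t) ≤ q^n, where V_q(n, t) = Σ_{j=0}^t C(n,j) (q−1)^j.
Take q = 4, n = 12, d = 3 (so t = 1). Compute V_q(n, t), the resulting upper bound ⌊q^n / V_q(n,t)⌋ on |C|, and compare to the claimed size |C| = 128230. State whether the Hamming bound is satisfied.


V_q(n, t) = 37, q^n = 16777216, Hamming bound = 453438, |C| = 128230 ≤ bound (satisfied).

Step 1: Compute V_q(n, t) = Σ_{j=0}^1 C(n, j) (q−1)^j.
  j = 0: C(12,0)·(3)^0 = 1·1 = 1.
  j = 1: C(12,1)·(3)^1 = 12·3 = 36.
  V_q(n, t) = 1 + 36 = 37.
Step 2: q^n = 4^12 = 16777216.
Step 3: Hamming bound ⌊q^n / V_q(n,t)⌋ = ⌊16777216/37⌋ = 453438.
Step 4: Compare |C| = 128230 to 453438: satisfied.
The claimed |C| lies below the Hamming bound.


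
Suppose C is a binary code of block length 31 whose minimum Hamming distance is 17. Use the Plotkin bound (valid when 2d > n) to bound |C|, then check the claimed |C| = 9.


Plotkin bound M ≤ 10; given |C| = 9 ≤ bound (satisfied).

Check applicability: 2d = 34, n = 31.
2d − n = 3 > 0, so Plotkin applies.
Compute d/(2d−n) = 17/3 ≈ 5.6667.
⌊d/(2d−n)⌋ = 5.
Plotkin bound: M ≤ 2·5 = 10.
Given |C| = 9, check: satisfied.
This |C| is below the Plotkin bound.


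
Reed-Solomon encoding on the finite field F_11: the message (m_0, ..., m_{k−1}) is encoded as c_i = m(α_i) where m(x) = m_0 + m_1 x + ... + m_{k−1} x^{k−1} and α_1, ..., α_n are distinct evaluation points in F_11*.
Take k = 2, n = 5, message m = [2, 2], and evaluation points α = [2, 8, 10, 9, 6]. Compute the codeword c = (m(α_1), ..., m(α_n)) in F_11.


c = [6, 7, 0, 9, 3]

Message polynomial: m(x) = 2 + 2·x (mod 11).
For each evaluation point α_i, compute m(α_i) mod 11:
  α_1 = 2: Horner steps 2 → 6, so m(2) = 6.
  α_2 = 8: Horner steps 2 → 7, so m(8) = 7.
  α_3 = 10: Horner steps 2 → 0, so m(10) = 0.
  α_4 = 9: Horner steps 2 → 9, so m(9) = 9.
  α_5 = 6: Horner steps 2 → 3, so m(6) = 3.
Codeword c = [6, 7, 0, 9, 3] ∈ F_11^5.


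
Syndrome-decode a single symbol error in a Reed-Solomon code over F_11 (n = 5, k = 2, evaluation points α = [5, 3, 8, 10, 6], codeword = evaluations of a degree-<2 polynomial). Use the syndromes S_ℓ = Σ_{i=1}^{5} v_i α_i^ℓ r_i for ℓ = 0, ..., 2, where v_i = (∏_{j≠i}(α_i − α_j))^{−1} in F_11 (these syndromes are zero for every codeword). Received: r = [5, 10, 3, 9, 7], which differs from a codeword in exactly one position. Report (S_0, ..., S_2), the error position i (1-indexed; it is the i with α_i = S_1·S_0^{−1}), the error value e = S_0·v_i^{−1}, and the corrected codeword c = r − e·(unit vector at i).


S = (5, 8, 4), error at position 5, error magnitude e = 10, c = [5, 10, 3, 9, 8].

Step 1: column multipliers v_i = (∏_{j≠i}(α_i − α_j))^{−1} mod 11.
  i = 1 (α = 5): (5−3)(5−8)(5−10)(5−6) = 2·(−3)·(−5)·(−1) = −30 ≡ 3, so v_1 = 3^{−1} = 4 (mod 11).
  i = 2 (α = 3): (3−5)(3−8)(3−10)(3−6) = (−2)·(−5)·(−7)·(−3) = 210 ≡ 1, so v_2 = 1^{−1} = 1 (mod 11).
  i = 3 (α = 8): (8−5)(8−3)(8−10)(8−6) = 3·5·(−2)·2 = −60 ≡ 6, so v_3 = 6^{−1} = 2 (mod 11).
  i = 4 (α = 10): (10−5)(10−3)(10−8)(10−6) = 5·7·2·4 = 280 ≡ 5, so v_4 = 5^{−1} = 9 (mod 11).
  i = 5 (α = 6): (6−5)(6−3)(6−8)(6−10) = 1·3·(−2)·(−4) = 24 ≡ 2, so v_5 = 2^{−1} = 6 (mod 11).
  v = [4, 1, 2, 9, 6].
Step 2: syndromes of r = [5, 10, 3, 9, 7] (all sums mod 11).
  S_0 = Σ v_i r_i = 4·5 + 1·10 + 2·3 + 9·9 + 6·7 = 159 ≡ 5.
  S_1 = Σ v_i α_i r_i = 4·5·5 + 1·3·10 + 2·8·3 + 9·10·9 + 6·6·7 = 1240 ≡ 8.
  α_i^2 mod 11 = [3, 9, 9, 1, 3].
  S_2 = Σ v_i α_i^2 r_i = 4·3·5 + 1·9·10 + 2·9·3 + 9·1·9 + 6·3·7 = 411 ≡ 4.
  S = (5, 8, 4) ≠ 0, so r is not a codeword (an error is present).
Step 3: locate the error. For a single error e at position i, S_ℓ = v_i·e·α_i^ℓ, so α_err = S_1/S_0.
  S_0^{−1} = 5^{−1} = 9 (mod 11), so α_err = 8·9 = 72 ≡ 6 = α_5. Error position i = 5.
  Consistency check: S_2/S_1 = 4·7 = 28 ≡ 6 = α_err ✓ (single-error assumption holds).
Step 4: error magnitude e = S_0/v_5 = S_0·∏_{j≠5}(α_5 − α_j) = 5·2 = 10 ≡ 10 (mod 11).
Step 5: correct position 5: c_5 = r_5 − e = 7 − 10 ≡ 8 (mod 11). Hence c = [5, 10, 3, 9, 8].
  Check: interpolating c through the α_i gives m(x) = 1 + 3·x (degree < 2) with m(α_i) = c_i for every i, so c is indeed a codeword.


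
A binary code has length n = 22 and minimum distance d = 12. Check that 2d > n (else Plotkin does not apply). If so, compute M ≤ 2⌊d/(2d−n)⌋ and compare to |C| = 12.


Plotkin bound M ≤ 12; given |C| = 12 ≤ bound (satisfied).

Check applicability: 2d = 24, n = 22.
2d − n = 2 > 0, so Plotkin applies.
Compute d/(2d−n) = 12/2 ≈ 6.0000.
⌊d/(2d−n)⌋ = 6.
Plotkin bound: M ≤ 2·6 = 12.
Given |C| = 12, check: satisfied.
This |C| is at the Plotkin bound.


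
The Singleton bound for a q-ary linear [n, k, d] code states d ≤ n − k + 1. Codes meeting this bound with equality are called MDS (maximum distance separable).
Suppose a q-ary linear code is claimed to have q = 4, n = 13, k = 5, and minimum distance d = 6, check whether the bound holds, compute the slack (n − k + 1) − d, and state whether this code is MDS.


Singleton RHS = n − k + 1 = 9, slack = 3, bound satisfied, not MDS.

Singleton bound: d ≤ n − k + 1.
Here n = 13, k = 5, so n − k + 1 = 9.
Given d = 6, check d ≤ 9: YES.
Slack = (n − k + 1) − d = 3.
The code is NOT MDS (slack = 3 > 0).
Description: the claimed parameters are [13, 5, 6]_4; such a code would be non-MDS.


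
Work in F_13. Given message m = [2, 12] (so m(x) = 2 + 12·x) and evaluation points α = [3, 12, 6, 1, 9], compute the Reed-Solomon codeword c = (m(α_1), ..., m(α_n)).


c = [12, 3, 9, 1, 6]

Message polynomial: m(x) = 2 + 12·x (mod 13).
For each evaluation point α_i, compute m(α_i) mod 13:
  α_1 = 3: Horner steps 12 → 12, so m(3) = 12.
  α_2 = 12: Horner steps 12 → 3, so m(12) = 3.
  α_3 = 6: Horner steps 12 → 9, so m(6) = 9.
  α_4 = 1: Horner steps 12 → 1, so m(1) = 1.
  α_5 = 9: Horner steps 12 → 6, so m(9) = 6.
Codeword c = [12, 3, 9, 1, 6] ∈ F_13^5.


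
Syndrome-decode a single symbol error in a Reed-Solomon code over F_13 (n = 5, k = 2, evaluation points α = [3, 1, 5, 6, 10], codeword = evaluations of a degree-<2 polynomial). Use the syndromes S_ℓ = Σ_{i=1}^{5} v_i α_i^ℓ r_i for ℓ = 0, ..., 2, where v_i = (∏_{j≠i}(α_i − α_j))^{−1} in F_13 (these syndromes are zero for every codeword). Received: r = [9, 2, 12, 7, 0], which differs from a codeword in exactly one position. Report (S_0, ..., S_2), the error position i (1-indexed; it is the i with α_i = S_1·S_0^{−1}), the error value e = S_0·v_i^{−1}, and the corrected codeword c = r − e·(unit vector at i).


S = (1, 1, 1), error at position 2, error magnitude e = 9, c = [9, 6, 12, 7, 0].

Step 1: column multipliers v_i = (∏_{j≠i}(α_i − α_j))^{−1} mod 13.
  i = 1 (α = 3): (3−1)(3−5)(3−6)(3−10) = 2·(−2)·(−3)·(−7) = −84 ≡ 7, so v_1 = 7^{−1} = 2 (mod 13).
  i = 2 (α = 1): (1−3)(1−5)(1−6)(1−10) = (−2)·(−4)·(−5)·(−9) = 360 ≡ 9, so v_2 = 9^{−1} = 3 (mod 13).
  i = 3 (α = 5): (5−3)(5−1)(5−6)(5−10) = 2·4·(−1)·(−5) = 40 ≡ 1, so v_3 = 1^{−1} = 1 (mod 13).
  i = 4 (α = 6): (6−3)(6−1)(6−5)(6−10) = 3·5·1·(−4) = −60 ≡ 5, so v_4 = 5^{−1} = 8 (mod 13).
  i = 5 (α = 10): (10−3)(10−1)(10−5)(10−6) = 7·9·5·4 = 1260 ≡ 12, so v_5 = 12^{−1} = 12 (mod 13).
  v = [2, 3, 1, 8, 12].
Step 2: syndromes of r = [9, 2, 12, 7, 0] (all sums mod 13).
  S_0 = Σ v_i r_i = 2·9 + 3·2 + 1·12 + 8·7 + 12·0 = 92 ≡ 1.
  S_1 = Σ v_i α_i r_i = 2·3·9 + 3·1·2 + 1·5·12 + 8·6·7 + 12·10·0 = 456 ≡ 1.
  α_i^2 mod 13 = [9, 1, 12, 10, 9].
  S_2 = Σ v_i α_i^2 r_i = 2·9·9 + 3·1·2 + 1·12·12 + 8·10·7 + 12·9·0 = 872 ≡ 1.
  S = (1, 1, 1) ≠ 0, so r is not a codeword (an error is present).
Step 3: locate the error. For a single error e at position i, S_ℓ = v_i·e·α_i^ℓ, so α_err = S_1/S_0.
  S_0^{−1} = 1^{−1} = 1 (mod 13), so α_err = 1·1 = 1 ≡ 1 = α_2. Error position i = 2.
  Consistency check: S_2/S_1 = 1·1 = 1 ≡ 1 = α_err ✓ (single-error assumption holds).
Step 4: error magnitude e = S_0/v_2 = S_0·∏_{j≠2}(α_2 − α_j) = 1·9 = 9 ≡ 9 (mod 13).
Step 5: correct position 2: c_2 = r_2 − e = 2 − 9 ≡ 6 (mod 13). Hence c = [9, 6, 12, 7, 0].
  Check: interpolating c through the α_i gives m(x) = 11 + 8·x (degree < 2) with m(α_i) = c_i for every i, so c is indeed a codeword.


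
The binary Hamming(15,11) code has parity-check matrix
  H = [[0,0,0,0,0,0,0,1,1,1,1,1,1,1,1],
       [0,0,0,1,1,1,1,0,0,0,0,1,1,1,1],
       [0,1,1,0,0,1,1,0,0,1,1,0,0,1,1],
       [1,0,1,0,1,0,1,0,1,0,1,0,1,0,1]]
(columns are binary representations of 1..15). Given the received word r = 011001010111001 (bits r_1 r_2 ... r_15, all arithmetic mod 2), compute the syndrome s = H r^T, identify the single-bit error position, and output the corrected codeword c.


s = (1, 1, 0, 1)^T, error position = 13, corrected codeword c = 011001010111101

Compute s = H r^T mod 2 one row at a time:
  s_1 = 1 + 0 + 1 + 1 + 1 + 0 + 0 + 1 = 5 ≡ 1 (mod 2).
  s_2 = 0 + 0 + 1 + 0 + 1 + 0 + 0 + 1 = 3 ≡ 1 (mod 2).
  s_3 = 1 + 1 + 1 + 0 + 1 + 1 + 0 + 1 = 6 ≡ 0 (mod 2).
  s_4 = 0 + 1 + 0 + 0 + 0 + 1 + 0 + 1 = 3 ≡ 1 (mod 2).
s = (1, 1, 0, 1)^T — this equals column 13 of H (binary 1101), so error is at position 13.
Correct: flip bit 13 of r = 011001010111001 to get c = 011001010111101.


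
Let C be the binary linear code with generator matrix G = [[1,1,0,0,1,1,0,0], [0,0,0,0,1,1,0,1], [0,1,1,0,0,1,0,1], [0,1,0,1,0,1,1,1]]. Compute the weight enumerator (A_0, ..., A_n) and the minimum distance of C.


Weight distribution: A_0 = 1, A_3 = 5, A_4 = 5, A_5 = 2, A_6 = 2, A_7 = 1. Minimum distance d = 3.

Enumerate all 2^4 = 16 messages m ∈ F_2^4.
For each, compute codeword c = mG in F_2^8, then tally its weight.
  m = 0000 → c = 00000000, weight = 0.
  m = 1000 → c = 11001100, weight = 4.
  m = 0100 → c = 00001101, weight = 3.
  m = 1100 → c = 11000001, weight = 3.
  m = 0010 → c = 01100101, weight = 4.
  m = 1010 → c = 10101001, weight = 4.
  m = 0110 → c = 01101000, weight = 3.
  m = 1110 → c = 10100100, weight = 3.
  m = 0001 → c = 01010111, weight = 5.
  m = 1001 → c = 10011011, weight = 5.
  m = 0101 → c = 01011010, weight = 4.
  m = 1101 → c = 10010110, weight = 4.
  m = 0011 → c = 00110010, weight = 3.
  m = 1011 → c = 11111110, weight = 7.
  m = 0111 → c = 00111111, weight = 6.
  m = 1111 → c = 11110011, weight = 6.
Tally weights:
  weight 0: 1 codewords.
  weight 3: 5 codewords.
  weight 4: 5 codewords.
  weight 5: 2 codewords.
  weight 6: 2 codewords.
  weight 7: 1 codewords.
Minimum distance d = smallest w > 0 with A_w > 0 = 3.
Sanity: Σ A_w = 16 = 2^4 = 16 ✓.


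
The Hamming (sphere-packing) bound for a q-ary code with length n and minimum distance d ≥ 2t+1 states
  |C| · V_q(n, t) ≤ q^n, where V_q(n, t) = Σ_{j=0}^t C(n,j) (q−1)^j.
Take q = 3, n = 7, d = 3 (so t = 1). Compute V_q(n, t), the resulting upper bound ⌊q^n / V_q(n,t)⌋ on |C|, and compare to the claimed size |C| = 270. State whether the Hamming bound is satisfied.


V_q(n, t) = 15, q^n = 2187, Hamming bound = 145, |C| = 270 > bound (violated).

Step 1: Compute V_q(n, t) = Σ_{j=0}^1 C(n, j) (q−1)^j.
  j = 0: C(7,0)·(2)^0 = 1·1 = 1.
  j = 1: C(7,1)·(2)^1 = 7·2 = 14.
  V_q(n, t) = 1 + 14 = 15.
Step 2: q^n = 3^7 = 2187.
Step 3: Hamming bound ⌊q^n / V_q(n,t)⌋ = ⌊2187/15⌋ = 145.
Step 4: Compare |C| = 270 to 145: violated.
The claimed |C| lies above the Hamming bound, so no 3-ary code of length 7 with d ≥ 3 can have 270 codewords.


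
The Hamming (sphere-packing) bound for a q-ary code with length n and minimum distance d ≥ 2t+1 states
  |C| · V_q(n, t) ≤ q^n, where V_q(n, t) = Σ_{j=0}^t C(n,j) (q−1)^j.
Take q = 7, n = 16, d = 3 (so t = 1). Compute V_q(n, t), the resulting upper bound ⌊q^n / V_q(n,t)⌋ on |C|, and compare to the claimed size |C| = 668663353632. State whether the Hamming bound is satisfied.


V_q(n, t) = 97, q^n = 33232930569601, Hamming bound = 342607531645, |C| = 668663353632 > bound (violated).

Step 1: Compute V_q(n, t) = Σ_{j=0}^1 C(n, j) (q−1)^j.
  j = 0: C(16,0)·(6)^0 = 1·1 = 1.
  j = 1: C(16,1)·(6)^1 = 16·6 = 96.
  V_q(n, t) = 1 + 96 = 97.
Step 2: q^n = 7^16 = 33232930569601.
Step 3: Hamming bound ⌊q^n / V_q(n,t)⌋ = ⌊33232930569601/97⌋ = 342607531645.
Step 4: Compare |C| = 668663353632 to 342607531645: violated.
The claimed |C| lies above the Hamming bound, so no 7-ary code of length 16 with d ≥ 3 can have 668663353632 codewords.


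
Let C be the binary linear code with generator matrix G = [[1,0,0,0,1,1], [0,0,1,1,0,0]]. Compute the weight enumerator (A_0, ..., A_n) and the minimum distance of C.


Weight distribution: A_0 = 1, A_2 = 1, A_3 = 1, A_5 = 1. Minimum distance d = 2.

Enumerate all 2^2 = 4 messages m ∈ F_2^2.
For each, compute codeword c = mG in F_2^6, then tally its weight.
  m = 00 → c = 000000, weight = 0.
  m = 10 → c = 100011, weight = 3.
  m = 01 → c = 001100, weight = 2.
  m = 11 → c = 101111, weight = 5.
Tally weights:
  weight 0: 1 codewords.
  weight 2: 1 codewords.
  weight 3: 1 codewords.
  weight 5: 1 codewords.
Minimum distance d = smallest w > 0 with A_w > 0 = 2.
Sanity: Σ A_w = 4 = 2^2 = 4 ✓.


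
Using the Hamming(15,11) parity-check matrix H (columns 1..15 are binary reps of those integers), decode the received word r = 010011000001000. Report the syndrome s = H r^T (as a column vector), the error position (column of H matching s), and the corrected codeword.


s = (1, 1, 0, 1)^T, error position = 13, corrected codeword c = 010011000001100

Compute s = H r^T mod 2 one row at a time:
  s_1 = 0 + 0 + 0 + 0 + 1 + 0 + 0 + 0 = 1 ≡ 1 (mod 2).
  s_2 = 0 + 1 + 1 + 0 + 1 + 0 + 0 + 0 = 3 ≡ 1 (mod 2).
  s_3 = 1 + 0 + 1 + 0 + 0 + 0 + 0 + 0 = 2 ≡ 0 (mod 2).
  s_4 = 0 + 0 + 1 + 0 + 0 + 0 + 0 + 0 = 1 ≡ 1 (mod 2).
s = (1, 1, 0, 1)^T — this equals column 13 of H (binary 1101), so error is at position 13.
Correct: flip bit 13 of r = 010011000001000 to get c = 010011000001100.


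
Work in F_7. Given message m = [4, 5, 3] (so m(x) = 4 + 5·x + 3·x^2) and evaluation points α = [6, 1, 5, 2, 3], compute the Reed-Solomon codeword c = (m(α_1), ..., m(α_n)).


c = [2, 5, 6, 5, 4]

Message polynomial: m(x) = 4 + 5·x + 3·x^2 (mod 7).
For each evaluation point α_i, compute m(α_i) mod 7:
  α_1 = 6: Horner steps 3 → 2 → 2, so m(6) = 2.
  α_2 = 1: Horner steps 3 → 1 → 5, so m(1) = 5.
  α_3 = 5: Horner steps 3 → 6 → 6, so m(5) = 6.
  α_4 = 2: Horner steps 3 → 4 → 5, so m(2) = 5.
  α_5 = 3: Horner steps 3 → 0 → 4, so m(3) = 4.
Codeword c = [2, 5, 6, 5, 4] ∈ F_7^5.


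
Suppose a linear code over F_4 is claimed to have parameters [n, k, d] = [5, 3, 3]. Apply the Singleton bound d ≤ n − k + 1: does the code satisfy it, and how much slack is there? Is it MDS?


Singleton RHS = n − k + 1 = 3, slack = 0, bound satisfied, MDS.

Singleton bound: d ≤ n − k + 1.
Here n = 5, k = 3, so n − k + 1 = 3.
Given d = 3, check d ≤ 3: YES.
Slack = (n − k + 1) − d = 0.
The code is MDS (slack = 0).
Description: the claimed parameters are [5, 3, 3]_4; such a code would be MDS (meets Singleton bound).


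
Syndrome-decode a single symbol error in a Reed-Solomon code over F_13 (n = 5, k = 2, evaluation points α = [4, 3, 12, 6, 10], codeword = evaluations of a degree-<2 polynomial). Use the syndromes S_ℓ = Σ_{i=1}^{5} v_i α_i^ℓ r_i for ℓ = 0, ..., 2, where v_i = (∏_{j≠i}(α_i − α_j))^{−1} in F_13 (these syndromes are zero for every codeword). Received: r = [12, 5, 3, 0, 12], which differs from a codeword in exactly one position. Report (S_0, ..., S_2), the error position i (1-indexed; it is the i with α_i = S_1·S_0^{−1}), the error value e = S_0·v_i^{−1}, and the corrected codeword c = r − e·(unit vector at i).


S = (5, 11, 6), error at position 5, error magnitude e = 10, c = [12, 5, 3, 0, 2].

Step 1: column multipliers v_i = (∏_{j≠i}(α_i − α_j))^{−1} mod 13.
  i = 1 (α = 4): (4−3)(4−12)(4−6)(4−10) = 1·(−8)·(−2)·(−6) = −96 ≡ 8, so v_1 = 8^{−1} = 5 (mod 13).
  i = 2 (α = 3): (3−4)(3−12)(3−6)(3−10) = (−1)·(−9)·(−3)·(−7) = 189 ≡ 7, so v_2 = 7^{−1} = 2 (mod 13).
  i = 3 (α = 12): (12−4)(12−3)(12−6)(12−10) = 8·9·6·2 = 864 ≡ 6, so v_3 = 6^{−1} = 11 (mod 13).
  i = 4 (α = 6): (6−4)(6−3)(6−12)(6−10) = 2·3·(−6)·(−4) = 144 ≡ 1, so v_4 = 1^{−1} = 1 (mod 13).
  i = 5 (α = 10): (10−4)(10−3)(10−12)(10−6) = 6·7·(−2)·4 = −336 ≡ 2, so v_5 = 2^{−1} = 7 (mod 13).
  v = [5, 2, 11, 1, 7].
Step 2: syndromes of r = [12, 5, 3, 0, 12] (all sums mod 13).
  S_0 = Σ v_i r_i = 5·12 + 2·5 + 11·3 + 1·0 + 7·12 = 187 ≡ 5.
  S_1 = Σ v_i α_i r_i = 5·4·12 + 2·3·5 + 11·12·3 + 1·6·0 + 7·10·12 = 1506 ≡ 11.
  α_i^2 mod 13 = [3, 9, 1, 10, 9].
  S_2 = Σ v_i α_i^2 r_i = 5·3·12 + 2·9·5 + 11·1·3 + 1·10·0 + 7·9·12 = 1059 ≡ 6.
  S = (5, 11, 6) ≠ 0, so r is not a codeword (an error is present).
Step 3: locate the error. For a single error e at position i, S_ℓ = v_i·e·α_i^ℓ, so α_err = S_1/S_0.
  S_0^{−1} = 5^{−1} = 8 (mod 13), so α_err = 11·8 = 88 ≡ 10 = α_5. Error position i = 5.
  Consistency check: S_2/S_1 = 6·6 = 36 ≡ 10 = α_err ✓ (single-error assumption holds).
Step 4: error magnitude e = S_0/v_5 = S_0·∏_{j≠5}(α_5 − α_j) = 5·2 = 10 ≡ 10 (mod 13).
Step 5: correct position 5: c_5 = r_5 − e = 12 − 10 ≡ 2 (mod 13). Hence c = [12, 5, 3, 0, 2].
  Check: interpolating c through the α_i gives m(x) = 10 + 7·x (degree < 2) with m(α_i) = c_i for every i, so c is indeed a codeword.


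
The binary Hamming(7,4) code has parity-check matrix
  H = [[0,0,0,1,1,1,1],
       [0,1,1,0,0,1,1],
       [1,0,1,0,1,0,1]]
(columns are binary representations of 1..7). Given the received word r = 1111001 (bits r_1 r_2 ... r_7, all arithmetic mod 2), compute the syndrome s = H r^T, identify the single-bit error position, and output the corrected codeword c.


s = (0, 1, 1)^T, error position = 3, corrected codeword c = 1101001

Compute s = H r^T mod 2 one row at a time:
  s_1 = 1 + 0 + 0 + 1 = 2 ≡ 0 (mod 2).
  s_2 = 1 + 1 + 0 + 1 = 3 ≡ 1 (mod 2).
  s_3 = 1 + 1 + 0 + 1 = 3 ≡ 1 (mod 2).
s = (0, 1, 1)^T — this equals column 3 of H (binary 011), so error is at position 3.
Correct: flip bit 3 of r = 1111001 to get c = 1101001.


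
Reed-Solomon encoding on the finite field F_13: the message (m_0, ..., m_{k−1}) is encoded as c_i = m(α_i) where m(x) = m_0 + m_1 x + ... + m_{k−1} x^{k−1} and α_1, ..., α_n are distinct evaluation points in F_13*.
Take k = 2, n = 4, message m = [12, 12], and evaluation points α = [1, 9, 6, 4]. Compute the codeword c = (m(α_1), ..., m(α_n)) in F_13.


c = [11, 3, 6, 8]

Message polynomial: m(x) = 12 + 12·x (mod 13).
For each evaluation point α_i, compute m(α_i) mod 13:
  α_1 = 1: Horner steps 12 → 11, so m(1) = 11.
  α_2 = 9: Horner steps 12 → 3, so m(9) = 3.
  α_3 = 6: Horner steps 12 → 6, so m(6) = 6.
  α_4 = 4: Horner steps 12 → 8, so m(4) = 8.
Codeword c = [11, 3, 6, 8] ∈ F_13^4.


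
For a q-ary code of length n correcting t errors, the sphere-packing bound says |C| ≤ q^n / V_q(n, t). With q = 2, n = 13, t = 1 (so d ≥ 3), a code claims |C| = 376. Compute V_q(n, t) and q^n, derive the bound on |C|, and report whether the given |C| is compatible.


V_q(n, t) = 14, q^n = 8192, Hamming bound = 585, |C| = 376 ≤ bound (satisfied).

Step 1: Compute V_q(n, t) = Σ_{j=0}^1 C(n, j) (q−1)^j.
  j = 0: C(13,0)·(1)^0 = 1·1 = 1.
  j = 1: C(13,1)·(1)^1 = 13·1 = 13.
  V_q(n, t) = 1 + 13 = 14.
Step 2: q^n = 2^13 = 8192.
Step 3: Hamming bound ⌊q^n / V_q(n,t)⌋ = ⌊8192/14⌋ = 585.
Step 4: Compare |C| = 376 to 585: satisfied.
The claimed |C| lies below the Hamming bound.


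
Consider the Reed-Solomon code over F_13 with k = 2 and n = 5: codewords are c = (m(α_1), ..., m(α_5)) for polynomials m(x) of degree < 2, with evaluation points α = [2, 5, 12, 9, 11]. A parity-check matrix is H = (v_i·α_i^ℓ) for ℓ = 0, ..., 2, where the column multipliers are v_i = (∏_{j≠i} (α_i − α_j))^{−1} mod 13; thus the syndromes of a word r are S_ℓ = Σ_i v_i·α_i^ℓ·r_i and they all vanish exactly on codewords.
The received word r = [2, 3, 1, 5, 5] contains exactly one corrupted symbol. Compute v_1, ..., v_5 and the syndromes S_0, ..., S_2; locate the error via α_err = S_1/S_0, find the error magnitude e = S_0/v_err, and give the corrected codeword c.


S = (8, 7, 11), error at position 4, error magnitude e = 5, c = [2, 3, 1, 0, 5].

Step 1: column multipliers v_i = (∏_{j≠i}(α_i − α_j))^{−1} mod 13.
  i = 1 (α = 2): (2−5)(2−12)(2−9)(2−11) = (−3)·(−10)·(−7)·(−9) = 1890 ≡ 5, so v_1 = 5^{−1} = 8 (mod 13).
  i = 2 (α = 5): (5−2)(5−12)(5−9)(5−11) = 3·(−7)·(−4)·(−6) = −504 ≡ 3, so v_2 = 3^{−1} = 9 (mod 13).
  i = 3 (α = 12): (12−2)(12−5)(12−9)(12−11) = 10·7·3·1 = 210 ≡ 2, so v_3 = 2^{−1} = 7 (mod 13).
  i = 4 (α = 9): (9−2)(9−5)(9−12)(9−11) = 7·4·(−3)·(−2) = 168 ≡ 12, so v_4 = 12^{−1} = 12 (mod 13).
  i = 5 (α = 11): (11−2)(11−5)(11−12)(11−9) = 9·6·(−1)·2 = −108 ≡ 9, so v_5 = 9^{−1} = 3 (mod 13).
  v = [8, 9, 7, 12, 3].
Step 2: syndromes of r = [2, 3, 1, 5, 5] (all sums mod 13).
  S_0 = Σ v_i r_i = 8·2 + 9·3 + 7·1 + 12·5 + 3·5 = 125 ≡ 8.
  S_1 = Σ v_i α_i r_i = 8·2·2 + 9·5·3 + 7·12·1 + 12·9·5 + 3·11·5 = 956 ≡ 7.
  α_i^2 mod 13 = [4, 12, 1, 3, 4].
  S_2 = Σ v_i α_i^2 r_i = 8·4·2 + 9·12·3 + 7·1·1 + 12·3·5 + 3·4·5 = 635 ≡ 11.
  S = (8, 7, 11) ≠ 0, so r is not a codeword (an error is present).
Step 3: locate the error. For a single error e at position i, S_ℓ = v_i·e·α_i^ℓ, so α_err = S_1/S_0.
  S_0^{−1} = 8^{−1} = 5 (mod 13), so α_err = 7·5 = 35 ≡ 9 = α_4. Error position i = 4.
  Consistency check: S_2/S_1 = 11·2 = 22 ≡ 9 = α_err ✓ (single-error assumption holds).
Step 4: error magnitude e = S_0/v_4 = S_0·∏_{j≠4}(α_4 − α_j) = 8·12 = 96 ≡ 5 (mod 13).
Step 5: correct position 4: c_4 = r_4 − e = 5 − 5 ≡ 0 (mod 13). Hence c = [2, 3, 1, 0, 5].
  Check: interpolating c through the α_i gives m(x) = 10 + 9·x (degree < 2) with m(α_i) = c_i for every i, so c is indeed a codeword.


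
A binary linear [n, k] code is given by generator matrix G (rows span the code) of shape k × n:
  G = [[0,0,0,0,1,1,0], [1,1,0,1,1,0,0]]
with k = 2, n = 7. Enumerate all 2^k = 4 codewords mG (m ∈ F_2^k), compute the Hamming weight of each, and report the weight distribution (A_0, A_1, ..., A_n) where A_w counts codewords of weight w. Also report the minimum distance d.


Weight distribution: A_0 = 1, A_2 = 1, A_4 = 2. Minimum distance d = 2.

Enumerate all 2^2 = 4 messages m ∈ F_2^2.
For each, compute codeword c = mG in F_2^7, then tally its weight.
  m = 00 → c = 0000000, weight = 0.
  m = 10 → c = 0000110, weight = 2.
  m = 01 → c = 1101100, weight = 4.
  m = 11 → c = 1101010, weight = 4.
Tally weights:
  weight 0: 1 codewords.
  weight 2: 1 codewords.
  weight 4: 2 codewords.
Minimum distance d = smallest w > 0 with A_w > 0 = 2.
Sanity: Σ A_w = 4 = 2^2 = 4 ✓.


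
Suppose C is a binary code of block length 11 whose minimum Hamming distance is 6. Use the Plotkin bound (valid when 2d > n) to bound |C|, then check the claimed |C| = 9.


Plotkin bound M ≤ 12; given |C| = 9 ≤ bound (satisfied).

Check applicability: 2d = 12, n = 11.
2d − n = 1 > 0, so Plotkin applies.
Compute d/(2d−n) = 6/1 ≈ 6.0000.
⌊d/(2d−n)⌋ = 6.
Plotkin bound: M ≤ 2·6 = 12.
Given |C| = 9, check: satisfied.
This |C| is below the Plotkin bound.


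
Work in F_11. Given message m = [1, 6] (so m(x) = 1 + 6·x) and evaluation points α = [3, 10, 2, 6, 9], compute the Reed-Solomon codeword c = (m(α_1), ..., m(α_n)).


c = [8, 6, 2, 4, 0]

Message polynomial: m(x) = 1 + 6·x (mod 11).
For each evaluation point α_i, compute m(α_i) mod 11:
  α_1 = 3: Horner steps 6 → 8, so m(3) = 8.
  α_2 = 10: Horner steps 6 → 6, so m(10) = 6.
  α_3 = 2: Horner steps 6 → 2, so m(2) = 2.
  α_4 = 6: Horner steps 6 → 4, so m(6) = 4.
  α_5 = 9: Horner steps 6 → 0, so m(9) = 0.
Codeword c = [8, 6, 2, 4, 0] ∈ F_11^5.


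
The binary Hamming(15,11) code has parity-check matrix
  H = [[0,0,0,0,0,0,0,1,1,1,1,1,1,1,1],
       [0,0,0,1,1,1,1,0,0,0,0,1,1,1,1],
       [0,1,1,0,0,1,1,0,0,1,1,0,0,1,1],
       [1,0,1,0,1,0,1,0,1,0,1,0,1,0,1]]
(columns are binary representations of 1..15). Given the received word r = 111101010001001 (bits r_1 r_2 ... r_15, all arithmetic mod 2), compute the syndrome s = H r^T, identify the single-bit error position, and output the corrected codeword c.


s = (1, 0, 0, 1)^T, error position = 9, corrected codeword c = 111101011001001

Compute s = H r^T mod 2 one row at a time:
  s_1 = 1 + 0 + 0 + 0 + 1 + 0 + 0 + 1 = 3 ≡ 1 (mod 2).
  s_2 = 1 + 0 + 1 + 0 + 1 + 0 + 0 + 1 = 4 ≡ 0 (mod 2).
  s_3 = 1 + 1 + 1 + 0 + 0 + 0 + 0 + 1 = 4 ≡ 0 (mod 2).
  s_4 = 1 + 1 + 0 + 0 + 0 + 0 + 0 + 1 = 3 ≡ 1 (mod 2).
s = (1, 0, 0, 1)^T — this equals column 9 of H (binary 1001), so error is at position 9.
Correct: flip bit 9 of r = 111101010001001 to get c = 111101011001001.
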